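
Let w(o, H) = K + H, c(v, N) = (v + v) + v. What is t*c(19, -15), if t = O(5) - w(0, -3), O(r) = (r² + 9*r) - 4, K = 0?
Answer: 3933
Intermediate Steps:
c(v, N) = 3*v (c(v, N) = 2*v + v = 3*v)
O(r) = -4 + r² + 9*r
w(o, H) = H (w(o, H) = 0 + H = H)
t = 69 (t = (-4 + 5² + 9*5) - 1*(-3) = (-4 + 25 + 45) + 3 = 66 + 3 = 69)
t*c(19, -15) = 69*(3*19) = 69*57 = 3933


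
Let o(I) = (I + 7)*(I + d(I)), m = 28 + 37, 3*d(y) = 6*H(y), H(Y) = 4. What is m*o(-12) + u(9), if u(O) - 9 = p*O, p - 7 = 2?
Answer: 1390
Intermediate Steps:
p = 9 (p = 7 + 2 = 9)
d(y) = 8 (d(y) = (6*4)/3 = (1/3)*24 = 8)
m = 65
u(O) = 9 + 9*O
o(I) = (7 + I)*(8 + I) (o(I) = (I + 7)*(I + 8) = (7 + I)*(8 + I))
m*o(-12) + u(9) = 65*(56 + (-12)**2 + 15*(-12)) + (9 + 9*9) = 65*(56 + 144 - 180) + (9 + 81) = 65*20 + 90 = 1300 + 90 = 1390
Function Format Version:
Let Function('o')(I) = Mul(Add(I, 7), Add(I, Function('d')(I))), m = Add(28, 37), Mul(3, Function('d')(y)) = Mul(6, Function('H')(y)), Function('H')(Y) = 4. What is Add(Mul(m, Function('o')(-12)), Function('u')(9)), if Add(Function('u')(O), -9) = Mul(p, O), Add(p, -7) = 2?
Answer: 1390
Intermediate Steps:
p = 9 (p = Add(7, 2) = 9)
Function('d')(y) = 8 (Function('d')(y) = Mul(Rational(1, 3), Mul(6, 4)) = Mul(Rational(1, 3), 24) = 8)
m = 65
Function('u')(O) = Add(9, Mul(9, O))
Function('o')(I) = Mul(Add(7, I), Add(8, I)) (Function('o')(I) = Mul(Add(I, 7), Add(I, 8)) = Mul(Add(7, I), Add(8, I)))
Add(Mul(m, Function('o')(-12)), Function('u')(9)) = Add(Mul(65, Add(56, Pow(-12, 2), Mul(15, -12))), Add(9, Mul(9, 9))) = Add(Mul(65, Add(56, 144, -180)), Add(9, 81)) = Add(Mul(65, 20), 90) = Add(1300, 90) = 1390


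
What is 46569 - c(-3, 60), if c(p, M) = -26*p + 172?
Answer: 46319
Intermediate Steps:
c(p, M) = 172 - 26*p
46569 - c(-3, 60) = 46569 - (172 - 26*(-3)) = 46569 - (172 + 78) = 46569 - 1*250 = 46569 - 250 = 46319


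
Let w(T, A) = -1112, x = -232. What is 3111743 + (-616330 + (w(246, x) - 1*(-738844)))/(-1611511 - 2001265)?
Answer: 5621015153583/1806388 ≈ 3.1117e+6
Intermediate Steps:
3111743 + (-616330 + (w(246, x) - 1*(-738844)))/(-1611511 - 2001265) = 3111743 + (-616330 + (-1112 - 1*(-738844)))/(-1611511 - 2001265) = 3111743 + (-616330 + (-1112 + 738844))/(-3612776) = 3111743 + (-616330 + 737732)*(-1/3612776) = 3111743 + 121402*(-1/3612776) = 3111743 - 60701/1806388 = 5621015153583/1806388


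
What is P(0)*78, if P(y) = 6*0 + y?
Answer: 0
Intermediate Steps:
P(y) = y (P(y) = 0 + y = y)
P(0)*78 = 0*78 = 0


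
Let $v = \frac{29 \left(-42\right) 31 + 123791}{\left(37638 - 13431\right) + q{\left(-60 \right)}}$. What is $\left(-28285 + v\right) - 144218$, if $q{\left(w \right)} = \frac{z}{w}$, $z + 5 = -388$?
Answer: $- \frac{83536479653}{484271} \approx -1.725 \cdot 10^{5}$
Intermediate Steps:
$z = -393$ ($z = -5 - 388 = -393$)
$q{\left(w \right)} = - \frac{393}{w}$
$v = \frac{1720660}{484271}$ ($v = \frac{29 \left(-42\right) 31 + 123791}{\left(37638 - 13431\right) - \frac{393}{-60}} = \frac{\left(-1218\right) 31 + 123791}{\left(37638 - 13431\right) - - \frac{131}{20}} = \frac{-37758 + 123791}{24207 + \frac{131}{20}} = \frac{86033}{\frac{484271}{20}} = 86033 \cdot \frac{20}{484271} = \frac{1720660}{484271} \approx 3.5531$)
$\left(-28285 + v\right) - 144218 = \left(-28285 + \frac{1720660}{484271}\right) - 144218 = - \frac{13695884575}{484271} - 144218 = - \frac{83536479653}{484271}$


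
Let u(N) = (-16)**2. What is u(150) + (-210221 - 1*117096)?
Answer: -327061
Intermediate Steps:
u(N) = 256
u(150) + (-210221 - 1*117096) = 256 + (-210221 - 1*117096) = 256 + (-210221 - 117096) = 256 - 327317 = -327061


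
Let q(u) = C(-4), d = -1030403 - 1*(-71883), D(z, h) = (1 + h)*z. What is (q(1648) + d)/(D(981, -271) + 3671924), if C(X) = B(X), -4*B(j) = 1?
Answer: -3834081/13628216 ≈ -0.28133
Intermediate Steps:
B(j) = -¼ (B(j) = -¼*1 = -¼)
C(X) = -¼
D(z, h) = z*(1 + h)
d = -958520 (d = -1030403 + 71883 = -958520)
q(u) = -¼
(q(1648) + d)/(D(981, -271) + 3671924) = (-¼ - 958520)/(981*(1 - 271) + 3671924) = -3834081/(4*(981*(-270) + 3671924)) = -3834081/(4*(-264870 + 3671924)) = -3834081/4/3407054 = -3834081/4*1/3407054 = -3834081/13628216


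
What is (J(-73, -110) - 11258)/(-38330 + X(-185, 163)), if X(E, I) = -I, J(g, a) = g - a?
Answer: 1603/5499 ≈ 0.29151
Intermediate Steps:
(J(-73, -110) - 11258)/(-38330 + X(-185, 163)) = ((-73 - 1*(-110)) - 11258)/(-38330 - 1*163) = ((-73 + 110) - 11258)/(-38330 - 163) = (37 - 11258)/(-38493) = -11221*(-1/38493) = 1603/5499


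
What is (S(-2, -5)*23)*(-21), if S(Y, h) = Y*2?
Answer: 1932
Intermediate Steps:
S(Y, h) = 2*Y
(S(-2, -5)*23)*(-21) = ((2*(-2))*23)*(-21) = -4*23*(-21) = -92*(-21) = 1932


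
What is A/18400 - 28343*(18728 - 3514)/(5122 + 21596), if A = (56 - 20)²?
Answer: -247944899071/15362850 ≈ -16139.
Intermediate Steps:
A = 1296 (A = 36² = 1296)
A/18400 - 28343*(18728 - 3514)/(5122 + 21596) = 1296/18400 - 28343*(18728 - 3514)/(5122 + 21596) = 1296*(1/18400) - 28343/(26718/15214) = 81/1150 - 28343/(26718*(1/15214)) = 81/1150 - 28343/13359/7607 = 81/1150 - 28343*7607/13359 = 81/1150 - 215605201/13359 = -247944899071/15362850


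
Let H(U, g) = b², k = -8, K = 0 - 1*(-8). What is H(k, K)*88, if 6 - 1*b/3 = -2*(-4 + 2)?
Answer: 3168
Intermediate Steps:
K = 8 (K = 0 + 8 = 8)
b = 6 (b = 18 - (-6)*(-4 + 2) = 18 - (-6)*(-2) = 18 - 3*4 = 18 - 12 = 6)
H(U, g) = 36 (H(U, g) = 6² = 36)
H(k, K)*88 = 36*88 = 3168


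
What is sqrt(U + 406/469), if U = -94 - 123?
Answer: 3*I*sqrt(107803)/67 ≈ 14.702*I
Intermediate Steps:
U = -217
sqrt(U + 406/469) = sqrt(-217 + 406/469) = sqrt(-217 + 406*(1/469)) = sqrt(-217 + 58/67) = sqrt(-14481/67) = 3*I*sqrt(107803)/67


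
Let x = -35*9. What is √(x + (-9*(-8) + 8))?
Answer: I*√235 ≈ 15.33*I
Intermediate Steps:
x = -315
√(x + (-9*(-8) + 8)) = √(-315 + (-9*(-8) + 8)) = √(-315 + (72 + 8)) = √(-315 + 80) = √(-235) = I*√235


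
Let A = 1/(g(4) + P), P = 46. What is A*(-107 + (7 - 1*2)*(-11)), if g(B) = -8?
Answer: -81/19 ≈ -4.2632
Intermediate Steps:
A = 1/38 (A = 1/(-8 + 46) = 1/38 ≈ 0.026316)
A*(-107 + (7 - 1*2)*(-11)) = (-107 + (7 - 1*2)*(-11))/38 = (-107 + (7 - 2)*(-11))/38 = (-107 + 5*(-11))/38 = (-107 - 55)/38 = (1/38)*(-162) = -81/19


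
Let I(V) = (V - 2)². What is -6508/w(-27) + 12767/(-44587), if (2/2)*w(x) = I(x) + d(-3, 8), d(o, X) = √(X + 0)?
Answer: -253064571227/31535181251 + 13016*√2/707273 ≈ -7.9988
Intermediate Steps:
d(o, X) = √X
I(V) = (-2 + V)²
w(x) = (-2 + x)² + 2*√2 (w(x) = (-2 + x)² + √8 = (-2 + x)² + 2*√2)
-6508/w(-27) + 12767/(-44587) = -6508/((-2 - 27)² + 2*√2) + 12767/(-44587) = -6508/((-29)² + 2*√2) + 12767*(-1/44587) = -6508/(841 + 2*√2) - 12767/44587 = -12767/44587 - 6508/(841 + 2*√2)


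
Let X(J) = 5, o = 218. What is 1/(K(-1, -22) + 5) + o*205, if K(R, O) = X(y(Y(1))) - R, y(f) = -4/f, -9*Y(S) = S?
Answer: 491591/11 ≈ 44690.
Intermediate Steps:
Y(S) = -S/9
K(R, O) = 5 - R
1/(K(-1, -22) + 5) + o*205 = 1/((5 - 1*(-1)) + 5) + 218*205 = 1/((5 + 1) + 5) + 44690 = 1/(6 + 5) + 44690 = 1/11 + 44690 = 491591/11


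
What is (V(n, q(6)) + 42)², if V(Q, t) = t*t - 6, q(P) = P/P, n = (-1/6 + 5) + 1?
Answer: 1369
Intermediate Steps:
n = 35/6 (n = (-1*⅙ + 5) + 1 = (-⅙ + 5) + 1 = 29/6 + 1 = 35/6 ≈ 5.8333)
q(P) = 1
V(Q, t) = -6 + t² (V(Q, t) = t² - 6 = -6 + t²)
(V(n, q(6)) + 42)² = ((-6 + 1²) + 42)² = ((-6 + 1) + 42)² = (-5 + 42)² = 37² = 1369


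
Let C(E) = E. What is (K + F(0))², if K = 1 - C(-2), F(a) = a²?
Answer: 9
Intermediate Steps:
K = 3 (K = 1 - 1*(-2) = 1 + 2 = 3)
(K + F(0))² = (3 + 0²)² = (3 + 0)² = 3² = 9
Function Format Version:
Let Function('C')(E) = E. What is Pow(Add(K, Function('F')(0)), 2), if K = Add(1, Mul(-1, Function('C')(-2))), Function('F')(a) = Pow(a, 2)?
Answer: 9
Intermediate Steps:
K = 3 (K = Add(1, Mul(-1, -2)) = Add(1, 2) = 3)
Pow(Add(K, Function('F')(0)), 2) = Pow(Add(3, Pow(0, 2)), 2) = Pow(Add(3, 0), 2) = Pow(3, 2) = 9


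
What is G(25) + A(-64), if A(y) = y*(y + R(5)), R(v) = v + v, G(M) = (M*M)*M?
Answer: 19081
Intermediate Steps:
G(M) = M³ (G(M) = M²*M = M³)
R(v) = 2*v
A(y) = y*(10 + y) (A(y) = y*(y + 2*5) = y*(y + 10) = y*(10 + y))
G(25) + A(-64) = 25³ - 64*(10 - 64) = 15625 - 64*(-54) = 15625 + 3456 = 19081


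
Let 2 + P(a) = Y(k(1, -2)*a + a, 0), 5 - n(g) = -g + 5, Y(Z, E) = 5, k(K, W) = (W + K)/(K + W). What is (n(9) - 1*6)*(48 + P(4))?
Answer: 153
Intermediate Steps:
k(K, W) = 1 (k(K, W) = (K + W)/(K + W) = 1)
n(g) = g (n(g) = 5 - (-g + 5) = 5 - (5 - g) = 5 + (-5 + g) = g)
P(a) = 3 (P(a) = -2 + 5 = 3)
(n(9) - 1*6)*(48 + P(4)) = (9 - 1*6)*(48 + 3) = (9 - 6)*51 = 3*51 = 153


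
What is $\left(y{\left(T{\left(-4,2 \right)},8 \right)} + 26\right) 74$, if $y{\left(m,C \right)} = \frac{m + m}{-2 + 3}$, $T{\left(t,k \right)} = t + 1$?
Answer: $1480$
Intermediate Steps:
$T{\left(t,k \right)} = 1 + t$
$y{\left(m,C \right)} = 2 m$ ($y{\left(m,C \right)} = \frac{2 m}{1} = 2 m 1 = 2 m$)
$\left(y{\left(T{\left(-4,2 \right)},8 \right)} + 26\right) 74 = \left(2 \left(1 - 4\right) + 26\right) 74 = \left(2 \left(-3\right) + 26\right) 74 = \left(-6 + 26\right) 74 = 20 \cdot 74 = 1480$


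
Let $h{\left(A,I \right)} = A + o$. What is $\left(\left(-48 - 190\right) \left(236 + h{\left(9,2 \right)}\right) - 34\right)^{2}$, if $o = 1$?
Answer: $3431850724$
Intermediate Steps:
$h{\left(A,I \right)} = 1 + A$ ($h{\left(A,I \right)} = A + 1 = 1 + A$)
$\left(\left(-48 - 190\right) \left(236 + h{\left(9,2 \right)}\right) - 34\right)^{2} = \left(\left(-48 - 190\right) \left(236 + \left(1 + 9\right)\right) - 34\right)^{2} = \left(- 238 \left(236 + 10\right) - 34\right)^{2} = \left(\left(-238\right) 246 - 34\right)^{2} = \left(-58548 - 34\right)^{2} = \left(-58582\right)^{2} = 3431850724$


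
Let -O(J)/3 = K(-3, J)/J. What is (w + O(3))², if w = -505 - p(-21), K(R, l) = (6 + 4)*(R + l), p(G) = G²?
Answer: 894916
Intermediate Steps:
K(R, l) = 10*R + 10*l (K(R, l) = 10*(R + l) = 10*R + 10*l)
O(J) = -3*(-30 + 10*J)/J (O(J) = -3*(10*(-3) + 10*J)/J = -3*(-30 + 10*J)/J)
w = -946 (w = -505 - 1*(-21)² = -505 - 1*441 = -505 - 441 = -946)
(w + O(3))² = (-946 + (-30 + 90/3))² = (-946 + (-30 + 90*(⅓)))² = (-946 + (-30 + 30))² = (-946 + 0)² = (-946)² = 894916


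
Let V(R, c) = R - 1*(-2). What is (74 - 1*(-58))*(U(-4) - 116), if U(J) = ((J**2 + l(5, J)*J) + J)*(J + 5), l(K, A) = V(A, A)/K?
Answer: -67584/5 ≈ -13517.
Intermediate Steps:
V(R, c) = 2 + R (V(R, c) = R + 2 = 2 + R)
l(K, A) = (2 + A)/K
U(J) = (5 + J)*(J + J**2 + J*(2/5 + J/5)) (U(J) = ((J**2 + ((2 + J)/5)*J) + J)*(J + 5) = ((J**2 + ((2 + J)/5)*J) + J)*(5 + J) = ((J**2 + (2/5 + J/5)*J) + J)*(5 + J) = ((J**2 + J*(2/5 + J/5)) + J)*(5 + J) = (J + J**2 + J*(2/5 + J/5))*(5 + J) = (5 + J)*(J + J**2 + J*(2/5 + J/5)))
(74 - 1*(-58))*(U(-4) - 116) = (74 - 1*(-58))*((1/5)*(-4)*(35 + 6*(-4)**2 + 37*(-4)) - 116) = (74 + 58)*((1/5)*(-4)*(35 + 6*16 - 148) - 116) = 132*((1/5)*(-4)*(35 + 96 - 148) - 116) = 132*((1/5)*(-4)*(-17) - 116) = 132*(68/5 - 116) = 132*(-512/5) = -67584/5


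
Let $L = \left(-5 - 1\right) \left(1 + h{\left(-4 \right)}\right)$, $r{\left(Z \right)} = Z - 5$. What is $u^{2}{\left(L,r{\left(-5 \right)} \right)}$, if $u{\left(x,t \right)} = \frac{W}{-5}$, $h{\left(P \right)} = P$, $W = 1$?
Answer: $\frac{1}{25} \approx 0.04$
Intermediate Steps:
$r{\left(Z \right)} = -5 + Z$ ($r{\left(Z \right)} = Z - 5 = -5 + Z$)
$L = 18$ ($L = \left(-5 - 1\right) \left(1 - 4\right) = \left(-6\right) \left(-3\right) = 18$)
$u{\left(x,t \right)} = - \frac{1}{5}$ ($u{\left(x,t \right)} = 1 \frac{1}{-5} = 1 \left(- \frac{1}{5}\right) = - \frac{1}{5}$)
$u^{2}{\left(L,r{\left(-5 \right)} \right)} = \left(- \frac{1}{5}\right)^{2} = \frac{1}{25}$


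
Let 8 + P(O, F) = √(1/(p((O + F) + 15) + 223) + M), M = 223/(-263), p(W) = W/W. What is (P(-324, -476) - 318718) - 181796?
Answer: -500522 + 3*I*√20328322/14728 ≈ -5.0052e+5 + 0.91839*I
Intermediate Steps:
p(W) = 1
M = -223/263 (M = 223*(-1/263) = -223/263 ≈ -0.84791)
P(O, F) = -8 + 3*I*√20328322/14728 (P(O, F) = -8 + √(1/(1 + 223) - 223/263) = -8 + √(1/224 - 223/263) = -8 + √(-49689/58912) = -8 + 3*I*√20328322/14728)
(P(-324, -476) - 318718) - 181796 = ((-8 + 3*I*√20328322/14728) - 318718) - 181796 = (-318726 + 3*I*√20328322/14728) - 181796 = -500522 + 3*I*√20328322/14728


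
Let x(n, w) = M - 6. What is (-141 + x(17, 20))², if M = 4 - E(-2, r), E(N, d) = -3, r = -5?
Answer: 19600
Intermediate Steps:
M = 7 (M = 4 - 1*(-3) = 4 + 3 = 7)
x(n, w) = 1 (x(n, w) = 7 - 6 = 1)
(-141 + x(17, 20))² = (-141 + 1)² = (-140)² = 19600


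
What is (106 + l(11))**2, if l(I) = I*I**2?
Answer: 2064969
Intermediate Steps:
l(I) = I**3
(106 + l(11))**2 = (106 + 11**3)**2 = (106 + 1331)**2 = 1437**2 = 2064969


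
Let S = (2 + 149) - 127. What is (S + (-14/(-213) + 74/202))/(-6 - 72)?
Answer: -525607/1678014 ≈ -0.31323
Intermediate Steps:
S = 24 (S = 151 - 127 = 24)
(S + (-14/(-213) + 74/202))/(-6 - 72) = (24 + (-14/(-213) + 74/202))/(-6 - 72) = (24 + (-14*(-1/213) + 74*(1/202)))/(-78) = (24 + (14/213 + 37/101))*(-1/78) = (24 + 9295/21513)*(-1/78) = (525607/21513)*(-1/78) = -525607/1678014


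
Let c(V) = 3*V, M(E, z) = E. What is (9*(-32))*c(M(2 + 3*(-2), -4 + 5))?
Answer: 3456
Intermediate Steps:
(9*(-32))*c(M(2 + 3*(-2), -4 + 5)) = (9*(-32))*(3*(2 + 3*(-2))) = -864*(2 - 6) = -864*(-4) = -288*(-12) = 3456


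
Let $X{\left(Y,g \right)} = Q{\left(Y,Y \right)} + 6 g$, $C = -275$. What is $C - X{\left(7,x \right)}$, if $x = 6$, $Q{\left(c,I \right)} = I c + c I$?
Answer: $-409$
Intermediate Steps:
$Q{\left(c,I \right)} = 2 I c$ ($Q{\left(c,I \right)} = I c + I c = 2 I c$)
$X{\left(Y,g \right)} = 2 Y^{2} + 6 g$ ($X{\left(Y,g \right)} = 2 Y Y + 6 g = 2 Y^{2} + 6 g$)
$C - X{\left(7,x \right)} = -275 - \left(2 \cdot 7^{2} + 6 \cdot 6\right) = -275 - \left(2 \cdot 49 + 36\right) = -275 - \left(98 + 36\right) = -275 - 134 = -409$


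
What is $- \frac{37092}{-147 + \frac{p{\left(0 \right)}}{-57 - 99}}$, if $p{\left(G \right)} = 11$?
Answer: $\frac{5786352}{22943} \approx 252.21$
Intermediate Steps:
$- \frac{37092}{-147 + \frac{p{\left(0 \right)}}{-57 - 99}} = - \frac{37092}{-147 + \frac{11}{-57 - 99}} = - \frac{37092}{-147 + \frac{11}{-156}} = - \frac{37092}{-147 + 11 \left(- \frac{1}{156}\right)} = - \frac{37092}{-147 - \frac{11}{156}} = - \frac{37092}{- \frac{22943}{156}} = \left(-37092\right) \left(- \frac{156}{22943}\right) = \frac{5786352}{22943}$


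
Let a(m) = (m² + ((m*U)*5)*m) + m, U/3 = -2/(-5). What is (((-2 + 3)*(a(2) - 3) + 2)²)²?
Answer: 707281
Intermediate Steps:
U = 6/5 (U = 3*(-2/(-5)) = 3*(-2*(-⅕)) = 3*(⅖) = 6/5 ≈ 1.2000)
a(m) = m + 7*m² (a(m) = (m² + ((m*(6/5))*5)*m) + m = (m² + ((6*m/5)*5)*m) + m = (m² + (6*m)*m) + m = (m² + 6*m²) + m = 7*m² + m = m + 7*m²)
(((-2 + 3)*(a(2) - 3) + 2)²)² = (((-2 + 3)*(2*(1 + 7*2) - 3) + 2)²)² = ((1*(2*(1 + 14) - 3) + 2)²)² = ((1*(2*15 - 3) + 2)²)² = ((1*(30 - 3) + 2)²)² = ((1*27 + 2)²)² = ((27 + 2)²)² = (29²)² = 841² = 707281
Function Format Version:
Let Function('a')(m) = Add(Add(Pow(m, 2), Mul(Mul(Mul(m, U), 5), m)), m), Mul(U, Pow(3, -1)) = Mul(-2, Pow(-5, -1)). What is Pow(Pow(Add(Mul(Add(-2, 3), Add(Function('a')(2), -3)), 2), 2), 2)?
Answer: 707281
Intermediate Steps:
U = Rational(6, 5) (U = Mul(3, Mul(-2, Pow(-5, -1))) = Mul(3, Mul(-2, Rational(-1, 5))) = Mul(3, Rational(2, 5)) = Rational(6, 5) ≈ 1.2000)
Function('a')(m) = Add(m, Mul(7, Pow(m, 2))) (Function('a')(m) = Add(Add(Pow(m, 2), Mul(Mul(Mul(m, Rational(6, 5)), 5), m)), m) = Add(Add(Pow(m, 2), Mul(Mul(Mul(Rational(6, 5), m), 5), m)), m) = Add(Add(Pow(m, 2), Mul(Mul(6, m), m)), m) = Add(Add(Pow(m, 2), Mul(6, Pow(m, 2))), m) = Add(Mul(7, Pow(m, 2)), m) = Add(m, Mul(7, Pow(m, 2))))
Pow(Pow(Add(Mul(Add(-2, 3), Add(Function('a')(2), -3)), 2), 2), 2) = Pow(Pow(Add(Mul(Add(-2, 3), Add(Mul(2, Add(1, Mul(7, 2))), -3)), 2), 2), 2) = Pow(Pow(Add(Mul(1, Add(Mul(2, Add(1, 14)), -3)), 2), 2), 2) = Pow(Pow(Add(Mul(1, Add(Mul(2, 15), -3)), 2), 2), 2) = Pow(Pow(Add(Mul(1, Add(30, -3)), 2), 2), 2) = Pow(Pow(Add(Mul(1, 27), 2), 2), 2) = Pow(Pow(Add(27, 2), 2), 2) = Pow(Pow(29, 2), 2) = Pow(841, 2) = 707281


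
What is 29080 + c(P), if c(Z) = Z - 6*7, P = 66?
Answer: 29104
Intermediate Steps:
c(Z) = -42 + Z (c(Z) = Z - 42 = -42 + Z)
29080 + c(P) = 29080 + (-42 + 66) = 29080 + 24 = 29104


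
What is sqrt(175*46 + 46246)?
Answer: 2*sqrt(13574) ≈ 233.02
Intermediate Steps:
sqrt(175*46 + 46246) = sqrt(8050 + 46246) = sqrt(54296) = 2*sqrt(13574)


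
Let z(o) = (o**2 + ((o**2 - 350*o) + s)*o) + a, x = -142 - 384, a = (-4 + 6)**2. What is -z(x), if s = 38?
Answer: 242111484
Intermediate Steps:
a = 4 (a = 2**2 = 4)
x = -526
z(o) = 4 + o**2 + o*(38 + o**2 - 350*o) (z(o) = (o**2 + ((o**2 - 350*o) + 38)*o) + 4 = (o**2 + (38 + o**2 - 350*o)*o) + 4 = (o**2 + o*(38 + o**2 - 350*o)) + 4 = 4 + o**2 + o*(38 + o**2 - 350*o))
-z(x) = -(4 + (-526)**3 - 349*(-526)**2 + 38*(-526)) = -(4 - 145531576 - 349*276676 - 19988) = -(4 - 145531576 - 96559924 - 19988) = -1*(-242111484) = 242111484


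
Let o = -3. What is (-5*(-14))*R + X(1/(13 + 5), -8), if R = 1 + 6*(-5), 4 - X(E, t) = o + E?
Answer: -36415/18 ≈ -2023.1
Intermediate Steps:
X(E, t) = 7 - E (X(E, t) = 4 - (-3 + E) = 4 + (3 - E) = 7 - E)
R = -29 (R = 1 - 30 = -29)
(-5*(-14))*R + X(1/(13 + 5), -8) = -5*(-14)*(-29) + (7 - 1/(13 + 5)) = 70*(-29) + (7 - 1/18) = -2030 + (7 - 1*1/18) = -2030 + (7 - 1/18) = -2030 + 125/18 = -36415/18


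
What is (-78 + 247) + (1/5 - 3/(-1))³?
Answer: 25221/125 ≈ 201.77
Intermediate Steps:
(-78 + 247) + (1/5 - 3/(-1))³ = 169 + (1*(⅕) - 3*(-1))³ = 169 + (⅕ + 3)³ = 169 + (16/5)³ = 169 + 4096/125 = 25221/125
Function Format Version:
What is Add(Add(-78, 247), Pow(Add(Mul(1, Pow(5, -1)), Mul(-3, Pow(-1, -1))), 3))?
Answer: Rational(25221, 125) ≈ 201.77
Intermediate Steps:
Add(Add(-78, 247), Pow(Add(Mul(1, Pow(5, -1)), Mul(-3, Pow(-1, -1))), 3)) = Add(169, Pow(Add(Mul(1, Rational(1, 5)), Mul(-3, -1)), 3)) = Add(169, Pow(Add(Rational(1, 5), 3), 3)) = Add(169, Pow(Rational(16, 5), 3)) = Add(169, Rational(4096, 125)) = Rational(25221, 125)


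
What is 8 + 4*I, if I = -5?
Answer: -12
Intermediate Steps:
8 + 4*I = 8 + 4*(-5) = 8 - 20 = -12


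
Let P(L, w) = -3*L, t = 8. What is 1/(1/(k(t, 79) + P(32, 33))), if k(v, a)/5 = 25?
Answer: 29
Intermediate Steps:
k(v, a) = 125 (k(v, a) = 5*25 = 125)
1/(1/(k(t, 79) + P(32, 33))) = 1/(1/(125 - 3*32)) = 1/(1/(125 - 96)) = 1/(1/29) = 29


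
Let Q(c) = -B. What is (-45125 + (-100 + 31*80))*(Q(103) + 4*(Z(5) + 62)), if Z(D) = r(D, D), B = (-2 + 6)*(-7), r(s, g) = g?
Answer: -12652520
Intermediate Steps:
B = -28 (B = 4*(-7) = -28)
Z(D) = D
Q(c) = 28 (Q(c) = -1*(-28) = 28)
(-45125 + (-100 + 31*80))*(Q(103) + 4*(Z(5) + 62)) = (-45125 + (-100 + 31*80))*(28 + 4*(5 + 62)) = (-45125 + (-100 + 2480))*(28 + 4*67) = (-45125 + 2380)*(28 + 268) = -42745*296 = -12652520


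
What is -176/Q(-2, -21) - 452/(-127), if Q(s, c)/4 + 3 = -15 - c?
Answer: -4232/381 ≈ -11.108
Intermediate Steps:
Q(s, c) = -72 - 4*c (Q(s, c) = -12 + 4*(-15 - c) = -12 + (-60 - 4*c) = -72 - 4*c)
-176/Q(-2, -21) - 452/(-127) = -176/(-72 - 4*(-21)) - 452/(-127) = -176/(-72 + 84) - 452*(-1/127) = -176/12 + 452/127 = -176*1/12 + 452/127 = -44/3 + 452/127 = -4232/381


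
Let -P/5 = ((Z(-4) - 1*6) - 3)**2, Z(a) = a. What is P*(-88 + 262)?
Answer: -147030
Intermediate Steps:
P = -845 (P = -5*((-4 - 1*6) - 3)**2 = -5*((-4 - 6) - 3)**2 = -5*(-10 - 3)**2 = -5*(-13)**2 = -5*169 = -845)
P*(-88 + 262) = -845*(-88 + 262) = -845*174 = -147030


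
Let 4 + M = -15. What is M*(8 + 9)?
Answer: -323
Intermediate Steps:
M = -19 (M = -4 - 15 = -19)
M*(8 + 9) = -19*(8 + 9) = -19*17 = -323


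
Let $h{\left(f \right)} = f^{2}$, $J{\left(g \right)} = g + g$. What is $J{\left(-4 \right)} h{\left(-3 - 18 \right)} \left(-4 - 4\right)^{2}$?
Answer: $-225792$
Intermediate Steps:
$J{\left(g \right)} = 2 g$
$J{\left(-4 \right)} h{\left(-3 - 18 \right)} \left(-4 - 4\right)^{2} = 2 \left(-4\right) \left(-3 - 18\right)^{2} \left(-4 - 4\right)^{2} = - 8 \left(-3 - 18\right)^{2} \left(-8\right)^{2} = - 8 \left(-21\right)^{2} \cdot 64 = \left(-8\right) 441 \cdot 64 = \left(-3528\right) 64 = -225792$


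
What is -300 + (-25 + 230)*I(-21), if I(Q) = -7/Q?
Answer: -695/3 ≈ -231.67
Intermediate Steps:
-300 + (-25 + 230)*I(-21) = -300 + (-25 + 230)*(-7/(-21)) = -300 + 205*(-7*(-1/21)) = -300 + 205*(1/3) = -300 + 205/3 = -695/3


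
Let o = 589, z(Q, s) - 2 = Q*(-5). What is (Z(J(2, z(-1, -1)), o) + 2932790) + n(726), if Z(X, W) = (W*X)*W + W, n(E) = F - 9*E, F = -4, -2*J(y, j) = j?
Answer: 3425235/2 ≈ 1.7126e+6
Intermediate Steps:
z(Q, s) = 2 - 5*Q (z(Q, s) = 2 + Q*(-5) = 2 - 5*Q)
J(y, j) = -j/2
n(E) = -4 - 9*E
Z(X, W) = W + X*W² (Z(X, W) = X*W² + W = W + X*W²)
(Z(J(2, z(-1, -1)), o) + 2932790) + n(726) = (589*(1 + 589*(-(2 - 5*(-1))/2)) + 2932790) + (-4 - 9*726) = (589*(1 + 589*(-(2 + 5)/2)) + 2932790) + (-4 - 6534) = (589*(1 + 589*(-½*7)) + 2932790) - 6538 = (589*(1 + 589*(-7/2)) + 2932790) - 6538 = (589*(1 - 4123/2) + 2932790) - 6538 = (589*(-4121/2) + 2932790) - 6538 = (-2427269/2 + 2932790) - 6538 = 3438311/2 - 6538 = 3425235/2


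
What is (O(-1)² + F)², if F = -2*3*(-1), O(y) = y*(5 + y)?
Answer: 484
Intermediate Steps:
F = 6 (F = -6*(-1) = 6)
(O(-1)² + F)² = ((-(5 - 1))² + 6)² = ((-1*4)² + 6)² = ((-4)² + 6)² = (16 + 6)² = 22² = 484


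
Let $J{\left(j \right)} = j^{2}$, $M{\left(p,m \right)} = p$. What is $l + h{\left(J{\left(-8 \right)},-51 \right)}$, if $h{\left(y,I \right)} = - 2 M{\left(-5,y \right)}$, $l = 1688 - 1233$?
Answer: $465$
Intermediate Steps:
$l = 455$
$h{\left(y,I \right)} = 10$ ($h{\left(y,I \right)} = \left(-2\right) \left(-5\right) = 10$)
$l + h{\left(J{\left(-8 \right)},-51 \right)} = 455 + 10 = 465$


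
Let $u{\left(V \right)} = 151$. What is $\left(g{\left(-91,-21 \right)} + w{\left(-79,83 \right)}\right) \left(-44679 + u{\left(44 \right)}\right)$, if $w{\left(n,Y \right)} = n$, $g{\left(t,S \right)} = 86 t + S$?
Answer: $352928928$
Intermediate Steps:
$g{\left(t,S \right)} = S + 86 t$
$\left(g{\left(-91,-21 \right)} + w{\left(-79,83 \right)}\right) \left(-44679 + u{\left(44 \right)}\right) = \left(\left(-21 + 86 \left(-91\right)\right) - 79\right) \left(-44679 + 151\right) = \left(\left(-21 - 7826\right) - 79\right) \left(-44528\right) = \left(-7847 - 79\right) \left(-44528\right) = \left(-7926\right) \left(-44528\right) = 352928928$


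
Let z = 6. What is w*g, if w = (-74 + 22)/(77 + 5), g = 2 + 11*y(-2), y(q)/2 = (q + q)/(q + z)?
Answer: 520/41 ≈ 12.683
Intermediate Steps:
y(q) = 4*q/(6 + q) (y(q) = 2*((q + q)/(q + 6)) = 2*((2*q)/(6 + q)) = 2*(2*q/(6 + q)) = 4*q/(6 + q))
g = -20 (g = 2 + 11*(4*(-2)/(6 - 2)) = 2 + 11*(4*(-2)/4) = 2 + 11*(4*(-2)*(¼)) = 2 + 11*(-2) = 2 - 22 = -20)
w = -26/41 (w = -52/82 = -52*1/82 = -26/41 ≈ -0.63415)
w*g = -26/41*(-20) = 520/41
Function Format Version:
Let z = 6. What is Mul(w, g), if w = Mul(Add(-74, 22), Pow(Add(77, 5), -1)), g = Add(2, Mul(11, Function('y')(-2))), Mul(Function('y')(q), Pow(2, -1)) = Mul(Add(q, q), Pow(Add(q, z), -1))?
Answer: Rational(520, 41) ≈ 12.683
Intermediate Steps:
Function('y')(q) = Mul(4, q, Pow(Add(6, q), -1)) (Function('y')(q) = Mul(2, Mul(Add(q, q), Pow(Add(q, 6), -1))) = Mul(2, Mul(Mul(2, q), Pow(Add(6, q), -1))) = Mul(2, Mul(2, q, Pow(Add(6, q), -1))) = Mul(4, q, Pow(Add(6, q), -1)))
g = -20 (g = Add(2, Mul(11, Mul(4, -2, Pow(Add(6, -2), -1)))) = Add(2, Mul(11, Mul(4, -2, Pow(4, -1)))) = Add(2, Mul(11, Mul(4, -2, Rational(1, 4)))) = Add(2, Mul(11, -2)) = Add(2, -22) = -20)
w = Rational(-26, 41) (w = Mul(-52, Pow(82, -1)) = Mul(-52, Rational(1, 82)) = Rational(-26, 41) ≈ -0.63415)
Mul(w, g) = Mul(Rational(-26, 41), -20) = Rational(520, 41)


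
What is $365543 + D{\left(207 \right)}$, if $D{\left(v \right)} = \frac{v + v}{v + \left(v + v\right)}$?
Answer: $\frac{1096631}{3} \approx 3.6554 \cdot 10^{5}$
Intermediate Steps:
$D{\left(v \right)} = \frac{2}{3}$ ($D{\left(v \right)} = \frac{2 v}{v + 2 v} = \frac{2 v}{3 v} = 2 v \frac{1}{3 v} = \frac{2}{3}$)
$365543 + D{\left(207 \right)} = 365543 + \frac{2}{3} = \frac{1096631}{3}$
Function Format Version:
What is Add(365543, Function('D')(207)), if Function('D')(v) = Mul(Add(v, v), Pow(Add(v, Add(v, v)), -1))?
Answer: Rational(1096631, 3) ≈ 3.6554e+5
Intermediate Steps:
Function('D')(v) = Rational(2, 3) (Function('D')(v) = Mul(Mul(2, v), Pow(Add(v, Mul(2, v)), -1)) = Mul(Mul(2, v), Pow(Mul(3, v), -1)) = Mul(Mul(2, v), Mul(Rational(1, 3), Pow(v, -1))) = Rational(2, 3))
Add(365543, Function('D')(207)) = Add(365543, Rational(2, 3)) = Rational(1096631, 3)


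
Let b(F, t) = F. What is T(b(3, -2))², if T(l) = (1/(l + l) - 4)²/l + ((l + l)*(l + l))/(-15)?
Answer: 1819801/291600 ≈ 6.2407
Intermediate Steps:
T(l) = -4*l²/15 + (-4 + 1/(2*l))²/l (T(l) = (1/(2*l) - 4)²/l + ((2*l)*(2*l))*(-1/15) = (1/(2*l) - 4)²/l + (4*l²)*(-1/15) = (-4 + 1/(2*l))²/l - 4*l²/15 = -4*l²/15 + (-4 + 1/(2*l))²/l)
T(b(3, -2))² = ((1/60)*(-16*3⁵ + 15*(-1 + 8*3)²)/3³)² = ((1/60)*(1/27)*(-16*243 + 15*(-1 + 24)²))² = ((1/60)*(1/27)*(-3888 + 15*23²))² = ((1/60)*(1/27)*(-3888 + 15*529))² = ((1/60)*(1/27)*(-3888 + 7935))² = ((1/60)*(1/27)*4047)² = (1349/540)² = 1819801/291600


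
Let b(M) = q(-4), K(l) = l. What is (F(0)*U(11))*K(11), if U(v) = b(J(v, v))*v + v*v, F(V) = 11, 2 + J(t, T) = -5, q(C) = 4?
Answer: 19965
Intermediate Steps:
J(t, T) = -7 (J(t, T) = -2 - 5 = -7)
b(M) = 4
U(v) = v² + 4*v (U(v) = 4*v + v*v = 4*v + v² = v² + 4*v)
(F(0)*U(11))*K(11) = (11*(11*(4 + 11)))*11 = (11*(11*15))*11 = (11*165)*11 = 1815*11 = 19965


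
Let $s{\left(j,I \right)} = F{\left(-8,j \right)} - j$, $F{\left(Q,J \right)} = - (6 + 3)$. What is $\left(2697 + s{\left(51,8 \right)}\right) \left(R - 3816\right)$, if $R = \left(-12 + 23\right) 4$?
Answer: $-9946764$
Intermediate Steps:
$R = 44$ ($R = 11 \cdot 4 = 44$)
$F{\left(Q,J \right)} = -9$ ($F{\left(Q,J \right)} = \left(-1\right) 9 = -9$)
$s{\left(j,I \right)} = -9 - j$
$\left(2697 + s{\left(51,8 \right)}\right) \left(R - 3816\right) = \left(2697 - 60\right) \left(44 - 3816\right) = \left(2697 - 60\right) \left(-3772\right) = 2637 \left(-3772\right) = -9946764$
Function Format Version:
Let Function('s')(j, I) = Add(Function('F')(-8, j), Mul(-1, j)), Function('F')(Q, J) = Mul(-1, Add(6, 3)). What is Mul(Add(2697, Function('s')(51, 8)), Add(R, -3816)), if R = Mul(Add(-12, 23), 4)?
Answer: -9946764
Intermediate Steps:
R = 44 (R = Mul(11, 4) = 44)
Function('F')(Q, J) = -9 (Function('F')(Q, J) = Mul(-1, 9) = -9)
Function('s')(j, I) = Add(-9, Mul(-1, j))
Mul(Add(2697, Function('s')(51, 8)), Add(R, -3816)) = Mul(Add(2697, Add(-9, Mul(-1, 51))), Add(44, -3816)) = Mul(Add(2697, Add(-9, -51)), -3772) = Mul(Add(2697, -60), -3772) = Mul(2637, -3772) = -9946764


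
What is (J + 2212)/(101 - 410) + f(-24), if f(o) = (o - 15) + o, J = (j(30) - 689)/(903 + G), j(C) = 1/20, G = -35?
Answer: -376333661/5364240 ≈ -70.156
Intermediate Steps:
j(C) = 1/20
J = -13779/17360 (J = (1/20 - 689)/(903 - 35) = -13779/20/868 = -13779/20*1/868 = -13779/17360 ≈ -0.79372)
f(o) = -15 + 2*o (f(o) = (-15 + o) + o = -15 + 2*o)
(J + 2212)/(101 - 410) + f(-24) = (-13779/17360 + 2212)/(101 - 410) + (-15 + 2*(-24)) = (38386541/17360)/(-309) + (-15 - 48) = (38386541/17360)*(-1/309) - 63 = -38386541/5364240 - 63 = -376333661/5364240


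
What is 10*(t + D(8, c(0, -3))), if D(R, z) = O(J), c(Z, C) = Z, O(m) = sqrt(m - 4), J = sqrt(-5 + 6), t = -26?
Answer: -260 + 10*I*sqrt(3) ≈ -260.0 + 17.32*I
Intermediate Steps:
J = 1 (J = sqrt(1) = 1)
O(m) = sqrt(-4 + m)
D(R, z) = I*sqrt(3) (D(R, z) = sqrt(-4 + 1) = sqrt(-3) = I*sqrt(3))
10*(t + D(8, c(0, -3))) = 10*(-26 + I*sqrt(3)) = -260 + 10*I*sqrt(3)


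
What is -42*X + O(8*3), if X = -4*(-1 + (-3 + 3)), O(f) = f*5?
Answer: -48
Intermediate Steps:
O(f) = 5*f
X = 4 (X = -4*(-1 + 0) = -4*(-1) = 4)
-42*X + O(8*3) = -42*4 + 5*(8*3) = -168 + 5*24 = -168 + 120 = -48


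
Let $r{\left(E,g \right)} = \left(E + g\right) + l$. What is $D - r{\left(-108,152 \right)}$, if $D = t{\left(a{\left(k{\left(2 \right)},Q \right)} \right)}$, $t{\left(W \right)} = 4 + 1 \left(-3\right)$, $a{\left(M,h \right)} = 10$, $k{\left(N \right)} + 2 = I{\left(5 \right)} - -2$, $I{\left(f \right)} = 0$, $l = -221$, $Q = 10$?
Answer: $178$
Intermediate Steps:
$k{\left(N \right)} = 0$ ($k{\left(N \right)} = -2 + \left(0 - -2\right) = -2 + \left(0 + 2\right) = -2 + 2 = 0$)
$t{\left(W \right)} = 1$ ($t{\left(W \right)} = 4 - 3 = 1$)
$D = 1$
$r{\left(E,g \right)} = -221 + E + g$ ($r{\left(E,g \right)} = \left(E + g\right) - 221 = -221 + E + g$)
$D - r{\left(-108,152 \right)} = 1 - \left(-221 - 108 + 152\right) = 1 - -177 = 1 + 177 = 178$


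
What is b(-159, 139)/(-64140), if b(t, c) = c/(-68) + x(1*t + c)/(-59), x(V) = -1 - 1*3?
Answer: 2643/85776560 ≈ 3.0813e-5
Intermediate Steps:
x(V) = -4 (x(V) = -1 - 3 = -4)
b(t, c) = 4/59 - c/68 (b(t, c) = c/(-68) - 4/(-59) = c*(-1/68) - 4*(-1/59) = -c/68 + 4/59 = 4/59 - c/68)
b(-159, 139)/(-64140) = (4/59 - 1/68*139)/(-64140) = (4/59 - 139/68)*(-1/64140) = -7929/4012*(-1/64140) = 2643/85776560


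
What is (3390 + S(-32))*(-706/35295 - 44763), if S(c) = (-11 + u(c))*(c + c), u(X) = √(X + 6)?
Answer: -6468154778354/35295 + 101114290624*I*√26/35295 ≈ -1.8326e+8 + 1.4608e+7*I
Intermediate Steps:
u(X) = √(6 + X)
S(c) = 2*c*(-11 + √(6 + c)) (S(c) = (-11 + √(6 + c))*(c + c) = (-11 + √(6 + c))*(2*c) = 2*c*(-11 + √(6 + c)))
(3390 + S(-32))*(-706/35295 - 44763) = (3390 + 2*(-32)*(-11 + √(6 - 32)))*(-706/35295 - 44763) = (3390 + 2*(-32)*(-11 + √(-26)))*(-706*1/35295 - 44763) = (3390 + 2*(-32)*(-11 + I*√26))*(-706/35295 - 44763) = (3390 + (704 - 64*I*√26))*(-1579910791/35295) = (4094 - 64*I*√26)*(-1579910791/35295) = -6468154778354/35295 + 101114290624*I*√26/35295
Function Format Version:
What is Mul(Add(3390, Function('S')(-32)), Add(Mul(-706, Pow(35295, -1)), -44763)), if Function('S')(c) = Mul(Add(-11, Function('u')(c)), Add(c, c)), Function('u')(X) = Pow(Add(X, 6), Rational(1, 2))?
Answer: Add(Rational(-6468154778354, 35295), Mul(Rational(101114290624, 35295), I, Pow(26, Rational(1, 2)))) ≈ Add(-1.8326e+8, Mul(1.4608e+7, I))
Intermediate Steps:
Function('u')(X) = Pow(Add(6, X), Rational(1, 2))
Function('S')(c) = Mul(2, c, Add(-11, Pow(Add(6, c), Rational(1, 2)))) (Function('S')(c) = Mul(Add(-11, Pow(Add(6, c), Rational(1, 2))), Add(c, c)) = Mul(Add(-11, Pow(Add(6, c), Rational(1, 2))), Mul(2, c)) = Mul(2, c, Add(-11, Pow(Add(6, c), Rational(1, 2)))))
Mul(Add(3390, Function('S')(-32)), Add(Mul(-706, Pow(35295, -1)), -44763)) = Mul(Add(3390, Mul(2, -32, Add(-11, Pow(Add(6, -32), Rational(1, 2))))), Add(Mul(-706, Pow(35295, -1)), -44763)) = Mul(Add(3390, Mul(2, -32, Add(-11, Pow(-26, Rational(1, 2))))), Add(Mul(-706, Rational(1, 35295)), -44763)) = Mul(Add(3390, Mul(2, -32, Add(-11, Mul(I, Pow(26, Rational(1, 2)))))), Add(Rational(-706, 35295), -44763)) = Mul(Add(3390, Add(704, Mul(-64, I, Pow(26, Rational(1, 2))))), Rational(-1579910791, 35295)) = Mul(Add(4094, Mul(-64, I, Pow(26, Rational(1, 2)))), Rational(-1579910791, 35295)) = Add(Rational(-6468154778354, 35295), Mul(Rational(101114290624, 35295), I, Pow(26, Rational(1, 2))))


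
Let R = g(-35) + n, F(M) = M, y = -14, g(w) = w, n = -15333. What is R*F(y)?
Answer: 215152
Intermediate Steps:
R = -15368 (R = -35 - 15333 = -15368)
R*F(y) = -15368*(-14) = 215152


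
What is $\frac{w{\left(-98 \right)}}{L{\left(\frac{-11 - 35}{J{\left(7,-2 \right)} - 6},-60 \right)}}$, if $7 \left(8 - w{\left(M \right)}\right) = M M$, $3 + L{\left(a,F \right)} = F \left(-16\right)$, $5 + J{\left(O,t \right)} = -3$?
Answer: $- \frac{124}{87} \approx -1.4253$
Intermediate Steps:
$J{\left(O,t \right)} = -8$ ($J{\left(O,t \right)} = -5 - 3 = -8$)
$L{\left(a,F \right)} = -3 - 16 F$ ($L{\left(a,F \right)} = -3 + F \left(-16\right) = -3 - 16 F$)
$w{\left(M \right)} = 8 - \frac{M^{2}}{7}$ ($w{\left(M \right)} = 8 - \frac{M M}{7} = 8 - \frac{M^{2}}{7}$)
$\frac{w{\left(-98 \right)}}{L{\left(\frac{-11 - 35}{J{\left(7,-2 \right)} - 6},-60 \right)}} = \frac{8 - \frac{\left(-98\right)^{2}}{7}}{-3 - -960} = \frac{8 - 1372}{-3 + 960} = \frac{8 - 1372}{957} = \left(-1364\right) \frac{1}{957} = - \frac{124}{87}$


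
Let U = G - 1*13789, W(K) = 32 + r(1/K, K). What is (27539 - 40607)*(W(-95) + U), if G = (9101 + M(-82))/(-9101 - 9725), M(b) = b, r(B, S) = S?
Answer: 1703980761714/9413 ≈ 1.8102e+8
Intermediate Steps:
W(K) = 32 + K
G = -9019/18826 (G = (9101 - 82)/(-9101 - 9725) = 9019/(-18826) = 9019*(-1/18826) = -9019/18826 ≈ -0.47907)
U = -259600733/18826 (U = -9019/18826 - 1*13789 = -9019/18826 - 13789 = -259600733/18826 ≈ -13789.)
(27539 - 40607)*(W(-95) + U) = (27539 - 40607)*((32 - 95) - 259600733/18826) = -13068*(-63 - 259600733/18826) = -13068*(-260786771/18826) = 1703980761714/9413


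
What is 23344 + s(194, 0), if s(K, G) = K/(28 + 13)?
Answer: 957298/41 ≈ 23349.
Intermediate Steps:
s(K, G) = K/41
23344 + s(194, 0) = 23344 + (1/41)*194 = 23344 + 194/41 = 957298/41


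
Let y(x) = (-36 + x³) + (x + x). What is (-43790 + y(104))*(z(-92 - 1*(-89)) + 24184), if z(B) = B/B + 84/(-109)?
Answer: 2850252036926/109 ≈ 2.6149e+10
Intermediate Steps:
y(x) = -36 + x³ + 2*x (y(x) = (-36 + x³) + 2*x = -36 + x³ + 2*x)
z(B) = 25/109 (z(B) = 1 + 84*(-1/109) = 1 - 84/109 = 25/109)
(-43790 + y(104))*(z(-92 - 1*(-89)) + 24184) = (-43790 + (-36 + 104³ + 2*104))*(25/109 + 24184) = (-43790 + (-36 + 1124864 + 208))*(2636081/109) = (-43790 + 1125036)*(2636081/109) = 1081246*(2636081/109) = 2850252036926/109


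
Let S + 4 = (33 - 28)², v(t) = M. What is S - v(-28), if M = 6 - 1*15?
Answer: 30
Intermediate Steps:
M = -9 (M = 6 - 15 = -9)
v(t) = -9
S = 21 (S = -4 + (33 - 28)² = -4 + 5² = -4 + 25 = 21)
S - v(-28) = 21 - 1*(-9) = 21 + 9 = 30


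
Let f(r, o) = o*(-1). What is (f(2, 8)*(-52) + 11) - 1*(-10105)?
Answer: 10532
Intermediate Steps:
f(r, o) = -o
(f(2, 8)*(-52) + 11) - 1*(-10105) = (-1*8*(-52) + 11) - 1*(-10105) = (-8*(-52) + 11) + 10105 = (416 + 11) + 10105 = 427 + 10105 = 10532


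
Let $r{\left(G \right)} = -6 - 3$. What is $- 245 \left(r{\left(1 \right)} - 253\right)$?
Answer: $64190$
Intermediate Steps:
$r{\left(G \right)} = -9$
$- 245 \left(r{\left(1 \right)} - 253\right) = - 245 \left(-9 - 253\right) = \left(-245\right) \left(-262\right) = 64190$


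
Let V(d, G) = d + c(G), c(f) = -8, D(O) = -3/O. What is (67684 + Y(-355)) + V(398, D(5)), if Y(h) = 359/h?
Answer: 24165911/355 ≈ 68073.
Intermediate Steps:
V(d, G) = -8 + d (V(d, G) = d - 8 = -8 + d)
(67684 + Y(-355)) + V(398, D(5)) = (67684 + 359/(-355)) + (-8 + 398) = (67684 + 359*(-1/355)) + 390 = (67684 - 359/355) + 390 = 24027461/355 + 390 = 24165911/355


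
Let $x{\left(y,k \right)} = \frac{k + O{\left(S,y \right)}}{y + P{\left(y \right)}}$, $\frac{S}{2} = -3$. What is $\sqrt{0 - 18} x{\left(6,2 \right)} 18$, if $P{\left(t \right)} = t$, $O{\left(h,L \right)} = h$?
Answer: $- 18 i \sqrt{2} \approx - 25.456 i$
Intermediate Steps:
$S = -6$ ($S = 2 \left(-3\right) = -6$)
$x{\left(y,k \right)} = \frac{-6 + k}{2 y}$ ($x{\left(y,k \right)} = \frac{k - 6}{y + y} = \frac{-6 + k}{2 y}$)
$\sqrt{0 - 18} x{\left(6,2 \right)} 18 = \sqrt{0 - 18} \frac{-6 + 2}{2 \cdot 6} \cdot 18 = \sqrt{-18} \cdot \frac{1}{2} \cdot \frac{1}{6} \left(-4\right) 18 = 3 i \sqrt{2} \left(- \frac{1}{3}\right) 18 = - i \sqrt{2} \cdot 18 = - 18 i \sqrt{2}$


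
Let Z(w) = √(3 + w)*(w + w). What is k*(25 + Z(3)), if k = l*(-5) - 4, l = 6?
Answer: -850 - 204*√6 ≈ -1349.7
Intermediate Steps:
Z(w) = 2*w*√(3 + w) (Z(w) = √(3 + w)*(2*w) = 2*w*√(3 + w))
k = -34 (k = 6*(-5) - 4 = -30 - 4 = -34)
k*(25 + Z(3)) = -34*(25 + 2*3*√(3 + 3)) = -34*(25 + 2*3*√6) = -34*(25 + 6*√6) = -850 - 204*√6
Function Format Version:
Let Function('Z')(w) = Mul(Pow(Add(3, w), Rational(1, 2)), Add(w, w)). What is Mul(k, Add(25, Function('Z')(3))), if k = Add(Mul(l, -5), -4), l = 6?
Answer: Add(-850, Mul(-204, Pow(6, Rational(1, 2)))) ≈ -1349.7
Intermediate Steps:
Function('Z')(w) = Mul(2, w, Pow(Add(3, w), Rational(1, 2))) (Function('Z')(w) = Mul(Pow(Add(3, w), Rational(1, 2)), Mul(2, w)) = Mul(2, w, Pow(Add(3, w), Rational(1, 2))))
k = -34 (k = Add(Mul(6, -5), -4) = Add(-30, -4) = -34)
Mul(k, Add(25, Function('Z')(3))) = Mul(-34, Add(25, Mul(2, 3, Pow(Add(3, 3), Rational(1, 2))))) = Mul(-34, Add(25, Mul(2, 3, Pow(6, Rational(1, 2))))) = Mul(-34, Add(25, Mul(6, Pow(6, Rational(1, 2))))) = Add(-850, Mul(-204, Pow(6, Rational(1, 2))))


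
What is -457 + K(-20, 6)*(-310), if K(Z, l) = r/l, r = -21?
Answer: 628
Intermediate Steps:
K(Z, l) = -21/l
-457 + K(-20, 6)*(-310) = -457 - 21/6*(-310) = -457 - 21*⅙*(-310) = -457 - 7/2*(-310) = -457 + 1085 = 628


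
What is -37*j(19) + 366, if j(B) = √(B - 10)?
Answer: 255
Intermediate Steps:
j(B) = √(-10 + B)
-37*j(19) + 366 = -37*√(-10 + 19) + 366 = -37*√9 + 366 = -37*3 + 366 = -111 + 366 = 255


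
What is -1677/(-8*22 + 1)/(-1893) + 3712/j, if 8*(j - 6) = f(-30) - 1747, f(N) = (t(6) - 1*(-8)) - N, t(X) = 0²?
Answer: -3280109299/183415925 ≈ -17.883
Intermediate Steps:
t(X) = 0
f(N) = 8 - N (f(N) = (0 - 1*(-8)) - N = (0 + 8) - N = 8 - N)
j = -1661/8 (j = 6 + ((8 - 1*(-30)) - 1747)/8 = 6 + ((8 + 30) - 1747)/8 = 6 + (38 - 1747)/8 = 6 + (⅛)*(-1709) = 6 - 1709/8 = -1661/8 ≈ -207.63)
-1677/(-8*22 + 1)/(-1893) + 3712/j = -1677/(-8*22 + 1)/(-1893) + 3712/(-1661/8) = -1677/(-176 + 1)*(-1/1893) + 3712*(-8/1661) = -1677/(-175)*(-1/1893) - 29696/1661 = -1677*(-1/175)*(-1/1893) - 29696/1661 = (1677/175)*(-1/1893) - 29696/1661 = -559/110425 - 29696/1661 = -3280109299/183415925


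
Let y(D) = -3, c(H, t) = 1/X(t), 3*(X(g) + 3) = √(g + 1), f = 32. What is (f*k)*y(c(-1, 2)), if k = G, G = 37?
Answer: -3552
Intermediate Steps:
X(g) = -3 + √(1 + g)/3 (X(g) = -3 + √(g + 1)/3 = -3 + √(1 + g)/3)
c(H, t) = 1/(-3 + √(1 + t)/3)
k = 37
(f*k)*y(c(-1, 2)) = (32*37)*(-3) = 1184*(-3) = -3552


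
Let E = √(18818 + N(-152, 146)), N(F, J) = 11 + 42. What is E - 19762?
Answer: -19762 + √18871 ≈ -19625.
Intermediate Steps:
N(F, J) = 53
E = √18871 (E = √(18818 + 53) = √18871 ≈ 137.37)
E - 19762 = √18871 - 19762 = -19762 + √18871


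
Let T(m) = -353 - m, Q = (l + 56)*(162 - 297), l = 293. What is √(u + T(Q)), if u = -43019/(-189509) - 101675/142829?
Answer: √34259501976044882134771138/27067380961 ≈ 216.24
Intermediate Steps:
Q = -47115 (Q = (293 + 56)*(162 - 297) = 349*(-135) = -47115)
u = -13123966824/27067380961 (u = -43019*(-1/189509) - 101675*1/142829 = 43019/189509 - 101675/142829 = -13123966824/27067380961 ≈ -0.48486)
√(u + T(Q)) = √(-13123966824/27067380961 + (-353 - 1*(-47115))) = √(-13123966824/27067380961 + (-353 + 47115)) = √(-13123966824/27067380961 + 46762) = √(1265711744531458/27067380961) = √34259501976044882134771138/27067380961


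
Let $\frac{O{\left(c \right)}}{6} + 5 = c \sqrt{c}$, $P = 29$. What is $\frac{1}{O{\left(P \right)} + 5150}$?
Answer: $\frac{1280}{6334099} - \frac{87 \sqrt{29}}{12668198} \approx 0.0001651$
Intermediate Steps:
$O{\left(c \right)} = -30 + 6 c^{\frac{3}{2}}$ ($O{\left(c \right)} = -30 + 6 c \sqrt{c} = -30 + 6 c^{\frac{3}{2}}$)
$\frac{1}{O{\left(P \right)} + 5150} = \frac{1}{\left(-30 + 6 \cdot 29^{\frac{3}{2}}\right) + 5150} = \frac{1}{\left(-30 + 6 \cdot 29 \sqrt{29}\right) + 5150} = \frac{1}{\left(-30 + 174 \sqrt{29}\right) + 5150} = \frac{1}{5120 + 174 \sqrt{29}}$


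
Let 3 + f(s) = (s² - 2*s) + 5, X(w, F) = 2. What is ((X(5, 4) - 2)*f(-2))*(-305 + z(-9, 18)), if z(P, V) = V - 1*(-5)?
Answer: 0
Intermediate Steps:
f(s) = 2 + s² - 2*s (f(s) = -3 + ((s² - 2*s) + 5) = -3 + (5 + s² - 2*s) = 2 + s² - 2*s)
z(P, V) = 5 + V (z(P, V) = V + 5 = 5 + V)
((X(5, 4) - 2)*f(-2))*(-305 + z(-9, 18)) = ((2 - 2)*(2 + (-2)² - 2*(-2)))*(-305 + (5 + 18)) = (0*(2 + 4 + 4))*(-305 + 23) = (0*10)*(-282) = 0*(-282) = 0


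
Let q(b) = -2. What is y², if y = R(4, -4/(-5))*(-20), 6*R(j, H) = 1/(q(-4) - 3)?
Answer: 4/9 ≈ 0.44444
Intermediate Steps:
R(j, H) = -1/30 (R(j, H) = 1/(6*(-2 - 3)) = (⅙)/(-5) = (⅙)*(-⅕) = -1/30)
y = ⅔ (y = -1/30*(-20) = ⅔ ≈ 0.66667)
y² = (⅔)² = 4/9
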